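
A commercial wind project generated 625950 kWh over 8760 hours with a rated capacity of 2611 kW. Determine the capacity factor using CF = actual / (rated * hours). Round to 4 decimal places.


Capacity factor = actual output / maximum possible output
Maximum possible = rated * hours = 2611 * 8760 = 22872360 kWh
CF = 625950 / 22872360
CF = 0.0274

0.0274


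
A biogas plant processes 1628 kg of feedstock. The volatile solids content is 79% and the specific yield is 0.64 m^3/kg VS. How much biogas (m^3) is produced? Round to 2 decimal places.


Compute volatile solids:
  VS = mass * VS_fraction = 1628 * 0.79 = 1286.12 kg
Calculate biogas volume:
  Biogas = VS * specific_yield = 1286.12 * 0.64
  Biogas = 823.12 m^3

823.12


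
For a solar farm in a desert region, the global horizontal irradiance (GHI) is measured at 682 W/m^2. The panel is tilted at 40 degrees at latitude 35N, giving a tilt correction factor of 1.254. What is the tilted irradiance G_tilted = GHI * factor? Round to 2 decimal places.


Identify the given values:
  GHI = 682 W/m^2, tilt correction factor = 1.254
Apply the formula G_tilted = GHI * factor:
  G_tilted = 682 * 1.254
  G_tilted = 855.23 W/m^2

855.23


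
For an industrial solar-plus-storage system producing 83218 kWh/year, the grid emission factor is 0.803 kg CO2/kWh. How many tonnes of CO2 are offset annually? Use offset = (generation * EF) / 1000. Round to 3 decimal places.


CO2 offset in kg = generation * emission_factor
CO2 offset = 83218 * 0.803 = 66824.05 kg
Convert to tonnes:
  CO2 offset = 66824.05 / 1000 = 66.824 tonnes

66.824


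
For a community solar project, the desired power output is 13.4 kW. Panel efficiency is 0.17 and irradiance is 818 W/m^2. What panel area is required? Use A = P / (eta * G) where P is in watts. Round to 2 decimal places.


Convert target power to watts: P = 13.4 * 1000 = 13400.0 W
Compute denominator: eta * G = 0.17 * 818 = 139.06
Required area A = P / (eta * G) = 13400.0 / 139.06
A = 96.36 m^2

96.36


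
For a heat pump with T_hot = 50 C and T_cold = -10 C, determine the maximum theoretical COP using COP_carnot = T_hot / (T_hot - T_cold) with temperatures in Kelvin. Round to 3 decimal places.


Convert to Kelvin:
  T_hot = 50 + 273.15 = 323.15 K
  T_cold = -10 + 273.15 = 263.15 K
Apply Carnot COP formula:
  COP = T_hot_K / (T_hot_K - T_cold_K) = 323.15 / 60.0
  COP = 5.386

5.386


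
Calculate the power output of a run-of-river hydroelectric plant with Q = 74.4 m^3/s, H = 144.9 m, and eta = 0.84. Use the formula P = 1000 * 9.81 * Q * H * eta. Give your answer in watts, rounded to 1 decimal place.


Apply the hydropower formula P = rho * g * Q * H * eta
rho * g = 1000 * 9.81 = 9810.0
P = 9810.0 * 74.4 * 144.9 * 0.84
P = 88836126.6 W

88836126.6


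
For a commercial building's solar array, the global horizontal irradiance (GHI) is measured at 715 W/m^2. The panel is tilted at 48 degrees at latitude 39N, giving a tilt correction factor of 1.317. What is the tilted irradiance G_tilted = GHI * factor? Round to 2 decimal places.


Identify the given values:
  GHI = 715 W/m^2, tilt correction factor = 1.317
Apply the formula G_tilted = GHI * factor:
  G_tilted = 715 * 1.317
  G_tilted = 941.66 W/m^2

941.66


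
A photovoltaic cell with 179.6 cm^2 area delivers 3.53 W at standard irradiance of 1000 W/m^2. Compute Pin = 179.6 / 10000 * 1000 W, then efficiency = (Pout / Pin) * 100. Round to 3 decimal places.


First compute the input power:
  Pin = area_cm2 / 10000 * G = 179.6 / 10000 * 1000 = 17.96 W
Then compute efficiency:
  Efficiency = (Pout / Pin) * 100 = (3.53 / 17.96) * 100
  Efficiency = 19.655%

19.655


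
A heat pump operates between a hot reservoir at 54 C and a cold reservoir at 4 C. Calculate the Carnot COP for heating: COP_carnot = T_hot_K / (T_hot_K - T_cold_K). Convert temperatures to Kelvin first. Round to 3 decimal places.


Convert to Kelvin:
  T_hot = 54 + 273.15 = 327.15 K
  T_cold = 4 + 273.15 = 277.15 K
Apply Carnot COP formula:
  COP = T_hot_K / (T_hot_K - T_cold_K) = 327.15 / 50.0
  COP = 6.543

6.543


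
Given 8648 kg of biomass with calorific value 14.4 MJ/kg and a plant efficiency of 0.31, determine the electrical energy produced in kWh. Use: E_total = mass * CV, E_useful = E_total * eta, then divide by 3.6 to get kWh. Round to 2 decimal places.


Total energy = mass * CV = 8648 * 14.4 = 124531.2 MJ
Useful energy = total * eta = 124531.2 * 0.31 = 38604.67 MJ
Convert to kWh: 38604.67 / 3.6
Useful energy = 10723.52 kWh

10723.52


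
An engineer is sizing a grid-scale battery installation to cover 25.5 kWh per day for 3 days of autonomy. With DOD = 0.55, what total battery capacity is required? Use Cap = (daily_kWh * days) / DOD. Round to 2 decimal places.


Total energy needed = daily * days = 25.5 * 3 = 76.5 kWh
Account for depth of discharge:
  Cap = total_energy / DOD = 76.5 / 0.55
  Cap = 139.09 kWh

139.09


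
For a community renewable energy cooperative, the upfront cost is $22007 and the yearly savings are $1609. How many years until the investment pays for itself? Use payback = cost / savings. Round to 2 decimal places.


Simple payback period = initial cost / annual savings
Payback = 22007 / 1609
Payback = 13.68 years

13.68


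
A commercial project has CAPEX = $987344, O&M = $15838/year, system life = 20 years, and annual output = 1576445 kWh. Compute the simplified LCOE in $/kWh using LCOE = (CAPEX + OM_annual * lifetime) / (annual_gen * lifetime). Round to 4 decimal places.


Total cost = CAPEX + OM * lifetime = 987344 + 15838 * 20 = 987344 + 316760 = 1304104
Total generation = annual * lifetime = 1576445 * 20 = 31528900 kWh
LCOE = 1304104 / 31528900
LCOE = 0.0414 $/kWh

0.0414


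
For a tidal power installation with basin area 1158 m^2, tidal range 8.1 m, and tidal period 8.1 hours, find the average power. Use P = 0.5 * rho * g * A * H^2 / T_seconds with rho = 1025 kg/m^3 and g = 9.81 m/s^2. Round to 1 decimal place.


Convert period to seconds: T = 8.1 * 3600 = 29160.0 s
H^2 = 8.1^2 = 65.61
P = 0.5 * rho * g * A * H^2 / T
P = 0.5 * 1025 * 9.81 * 1158 * 65.61 / 29160.0
P = 13099.5 W

13099.5


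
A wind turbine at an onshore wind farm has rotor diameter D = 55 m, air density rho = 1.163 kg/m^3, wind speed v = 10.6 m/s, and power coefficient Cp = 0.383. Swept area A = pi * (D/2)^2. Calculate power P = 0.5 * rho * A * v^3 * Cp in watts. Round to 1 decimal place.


Step 1 -- Compute swept area:
  A = pi * (D/2)^2 = pi * (55/2)^2 = 2375.83 m^2
Step 2 -- Apply wind power equation:
  P = 0.5 * rho * A * v^3 * Cp
  v^3 = 10.6^3 = 1191.016
  P = 0.5 * 1.163 * 2375.83 * 1191.016 * 0.383
  P = 630204.3 W

630204.3


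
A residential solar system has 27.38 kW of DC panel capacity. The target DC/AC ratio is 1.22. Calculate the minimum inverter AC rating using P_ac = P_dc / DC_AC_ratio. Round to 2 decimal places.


The inverter AC capacity is determined by the DC/AC ratio.
Given: P_dc = 27.38 kW, DC/AC ratio = 1.22
P_ac = P_dc / ratio = 27.38 / 1.22
P_ac = 22.44 kW

22.44


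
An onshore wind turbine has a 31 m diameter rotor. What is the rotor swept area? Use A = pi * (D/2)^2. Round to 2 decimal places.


Compute the rotor radius:
  r = D / 2 = 31 / 2 = 15.5 m
Calculate swept area:
  A = pi * r^2 = pi * 15.5^2
  A = 754.77 m^2

754.77


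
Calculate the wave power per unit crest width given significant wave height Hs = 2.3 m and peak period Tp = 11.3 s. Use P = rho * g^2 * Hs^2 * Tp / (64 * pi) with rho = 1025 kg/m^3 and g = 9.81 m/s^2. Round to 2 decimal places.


Apply wave power formula:
  g^2 = 9.81^2 = 96.2361
  Hs^2 = 2.3^2 = 5.29
  Numerator = rho * g^2 * Hs^2 * Tp = 1025 * 96.2361 * 5.29 * 11.3 = 5896522.98
  Denominator = 64 * pi = 201.0619
  P = 5896522.98 / 201.0619 = 29326.90 W/m

29326.90


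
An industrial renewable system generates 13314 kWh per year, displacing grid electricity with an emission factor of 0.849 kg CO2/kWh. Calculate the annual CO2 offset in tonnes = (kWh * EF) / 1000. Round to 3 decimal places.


CO2 offset in kg = generation * emission_factor
CO2 offset = 13314 * 0.849 = 11303.59 kg
Convert to tonnes:
  CO2 offset = 11303.59 / 1000 = 11.304 tonnes

11.304


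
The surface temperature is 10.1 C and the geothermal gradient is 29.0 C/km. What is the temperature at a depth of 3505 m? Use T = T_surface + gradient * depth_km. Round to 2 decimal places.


Convert depth to km: 3505 / 1000 = 3.505 km
Temperature increase = gradient * depth_km = 29.0 * 3.505 = 101.65 C
Temperature at depth = T_surface + delta_T = 10.1 + 101.65
T = 111.75 C

111.75


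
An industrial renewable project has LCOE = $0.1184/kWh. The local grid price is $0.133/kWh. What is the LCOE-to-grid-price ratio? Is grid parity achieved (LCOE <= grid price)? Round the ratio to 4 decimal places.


Compare LCOE to grid price:
  LCOE = $0.1184/kWh, Grid price = $0.133/kWh
  Ratio = LCOE / grid_price = 0.1184 / 0.133 = 0.8902
  Grid parity achieved (ratio <= 1)? yes

0.8902


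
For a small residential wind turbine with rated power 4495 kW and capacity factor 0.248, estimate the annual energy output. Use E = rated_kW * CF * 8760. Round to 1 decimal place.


Annual energy = rated_kW * capacity_factor * hours_per_year
Given: P_rated = 4495 kW, CF = 0.248, hours = 8760
E = 4495 * 0.248 * 8760
E = 9765297.6 kWh

9765297.6


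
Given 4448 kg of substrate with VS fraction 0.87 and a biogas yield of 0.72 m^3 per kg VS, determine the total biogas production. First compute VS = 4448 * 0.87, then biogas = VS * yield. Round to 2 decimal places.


Compute volatile solids:
  VS = mass * VS_fraction = 4448 * 0.87 = 3869.76 kg
Calculate biogas volume:
  Biogas = VS * specific_yield = 3869.76 * 0.72
  Biogas = 2786.23 m^3

2786.23


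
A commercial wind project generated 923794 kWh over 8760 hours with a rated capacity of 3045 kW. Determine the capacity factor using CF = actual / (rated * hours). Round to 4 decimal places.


Capacity factor = actual output / maximum possible output
Maximum possible = rated * hours = 3045 * 8760 = 26674200 kWh
CF = 923794 / 26674200
CF = 0.0346

0.0346


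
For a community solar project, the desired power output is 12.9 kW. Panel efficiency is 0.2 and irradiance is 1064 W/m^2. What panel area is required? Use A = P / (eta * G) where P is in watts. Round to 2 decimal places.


Convert target power to watts: P = 12.9 * 1000 = 12900.0 W
Compute denominator: eta * G = 0.2 * 1064 = 212.8
Required area A = P / (eta * G) = 12900.0 / 212.8
A = 60.62 m^2

60.62


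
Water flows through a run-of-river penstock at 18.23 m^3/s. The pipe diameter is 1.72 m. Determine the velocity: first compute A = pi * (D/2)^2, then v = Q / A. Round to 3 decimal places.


Compute pipe cross-sectional area:
  A = pi * (D/2)^2 = pi * (1.72/2)^2 = 2.3235 m^2
Calculate velocity:
  v = Q / A = 18.23 / 2.3235
  v = 7.846 m/s

7.846


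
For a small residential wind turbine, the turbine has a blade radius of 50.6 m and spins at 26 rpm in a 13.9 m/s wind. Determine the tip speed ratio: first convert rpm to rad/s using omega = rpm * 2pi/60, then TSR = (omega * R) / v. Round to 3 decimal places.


Convert rotational speed to rad/s:
  omega = 26 * 2 * pi / 60 = 2.7227 rad/s
Compute tip speed:
  v_tip = omega * R = 2.7227 * 50.6 = 137.769 m/s
Tip speed ratio:
  TSR = v_tip / v_wind = 137.769 / 13.9 = 9.911

9.911


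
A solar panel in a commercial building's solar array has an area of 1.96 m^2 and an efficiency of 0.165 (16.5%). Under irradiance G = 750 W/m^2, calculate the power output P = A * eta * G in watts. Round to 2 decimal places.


Use the solar power formula P = A * eta * G.
Given: A = 1.96 m^2, eta = 0.165, G = 750 W/m^2
P = 1.96 * 0.165 * 750
P = 242.55 W

242.55


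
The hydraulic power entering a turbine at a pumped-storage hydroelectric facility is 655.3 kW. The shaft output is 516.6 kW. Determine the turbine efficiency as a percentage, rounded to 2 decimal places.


Turbine efficiency = (output power / input power) * 100
eta = (516.6 / 655.3) * 100
eta = 78.83%

78.83


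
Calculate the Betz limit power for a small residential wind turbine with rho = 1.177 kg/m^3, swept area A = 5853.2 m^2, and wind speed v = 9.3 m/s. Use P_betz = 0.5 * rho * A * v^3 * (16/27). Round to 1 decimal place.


The Betz coefficient Cp_max = 16/27 = 0.5926
v^3 = 9.3^3 = 804.357
P_betz = 0.5 * rho * A * v^3 * Cp_max
P_betz = 0.5 * 1.177 * 5853.2 * 804.357 * 0.5926
P_betz = 1641893.2 W

1641893.2


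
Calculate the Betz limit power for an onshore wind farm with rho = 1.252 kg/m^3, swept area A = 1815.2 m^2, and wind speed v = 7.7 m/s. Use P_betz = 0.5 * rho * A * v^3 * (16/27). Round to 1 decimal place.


The Betz coefficient Cp_max = 16/27 = 0.5926
v^3 = 7.7^3 = 456.533
P_betz = 0.5 * rho * A * v^3 * Cp_max
P_betz = 0.5 * 1.252 * 1815.2 * 456.533 * 0.5926
P_betz = 307416.5 W

307416.5


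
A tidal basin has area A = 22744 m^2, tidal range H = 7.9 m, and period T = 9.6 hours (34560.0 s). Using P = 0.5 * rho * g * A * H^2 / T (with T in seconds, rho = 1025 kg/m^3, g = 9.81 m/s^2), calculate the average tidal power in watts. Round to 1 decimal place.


Convert period to seconds: T = 9.6 * 3600 = 34560.0 s
H^2 = 7.9^2 = 62.41
P = 0.5 * rho * g * A * H^2 / T
P = 0.5 * 1025 * 9.81 * 22744 * 62.41 / 34560.0
P = 206495.3 W

206495.3


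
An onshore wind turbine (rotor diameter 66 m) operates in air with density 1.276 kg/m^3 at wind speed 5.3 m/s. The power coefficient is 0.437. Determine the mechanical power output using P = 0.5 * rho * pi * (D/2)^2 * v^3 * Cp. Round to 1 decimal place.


Step 1 -- Compute swept area:
  A = pi * (D/2)^2 = pi * (66/2)^2 = 3421.19 m^2
Step 2 -- Apply wind power equation:
  P = 0.5 * rho * A * v^3 * Cp
  v^3 = 5.3^3 = 148.877
  P = 0.5 * 1.276 * 3421.19 * 148.877 * 0.437
  P = 142006.3 W

142006.3


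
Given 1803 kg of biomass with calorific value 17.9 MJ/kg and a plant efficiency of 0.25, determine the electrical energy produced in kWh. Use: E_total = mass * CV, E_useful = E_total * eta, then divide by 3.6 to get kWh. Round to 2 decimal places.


Total energy = mass * CV = 1803 * 17.9 = 32273.7 MJ
Useful energy = total * eta = 32273.7 * 0.25 = 8068.43 MJ
Convert to kWh: 8068.43 / 3.6
Useful energy = 2241.23 kWh

2241.23


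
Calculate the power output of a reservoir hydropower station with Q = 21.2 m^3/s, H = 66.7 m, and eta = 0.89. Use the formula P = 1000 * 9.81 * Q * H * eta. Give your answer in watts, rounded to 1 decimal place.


Apply the hydropower formula P = rho * g * Q * H * eta
rho * g = 1000 * 9.81 = 9810.0
P = 9810.0 * 21.2 * 66.7 * 0.89
P = 12345841.8 W

12345841.8


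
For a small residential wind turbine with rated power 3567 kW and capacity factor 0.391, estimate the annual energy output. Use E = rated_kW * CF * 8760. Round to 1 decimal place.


Annual energy = rated_kW * capacity_factor * hours_per_year
Given: P_rated = 3567 kW, CF = 0.391, hours = 8760
E = 3567 * 0.391 * 8760
E = 12217545.7 kWh

12217545.7


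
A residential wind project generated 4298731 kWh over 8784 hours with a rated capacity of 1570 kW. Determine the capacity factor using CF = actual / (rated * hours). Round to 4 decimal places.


Capacity factor = actual output / maximum possible output
Maximum possible = rated * hours = 1570 * 8784 = 13790880 kWh
CF = 4298731 / 13790880
CF = 0.3117

0.3117


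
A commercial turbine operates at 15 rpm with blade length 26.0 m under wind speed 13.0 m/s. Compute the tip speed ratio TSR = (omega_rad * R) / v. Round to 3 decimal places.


Convert rotational speed to rad/s:
  omega = 15 * 2 * pi / 60 = 1.5708 rad/s
Compute tip speed:
  v_tip = omega * R = 1.5708 * 26.0 = 40.841 m/s
Tip speed ratio:
  TSR = v_tip / v_wind = 40.841 / 13.0 = 3.142

3.142


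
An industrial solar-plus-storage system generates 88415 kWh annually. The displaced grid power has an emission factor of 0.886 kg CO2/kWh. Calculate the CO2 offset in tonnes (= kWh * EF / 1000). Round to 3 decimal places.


CO2 offset in kg = generation * emission_factor
CO2 offset = 88415 * 0.886 = 78335.69 kg
Convert to tonnes:
  CO2 offset = 78335.69 / 1000 = 78.336 tonnes

78.336


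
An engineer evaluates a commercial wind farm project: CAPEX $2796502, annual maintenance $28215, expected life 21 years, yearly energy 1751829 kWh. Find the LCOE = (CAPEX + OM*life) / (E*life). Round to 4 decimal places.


Total cost = CAPEX + OM * lifetime = 2796502 + 28215 * 21 = 2796502 + 592515 = 3389017
Total generation = annual * lifetime = 1751829 * 21 = 36788409 kWh
LCOE = 3389017 / 36788409
LCOE = 0.0921 $/kWh

0.0921


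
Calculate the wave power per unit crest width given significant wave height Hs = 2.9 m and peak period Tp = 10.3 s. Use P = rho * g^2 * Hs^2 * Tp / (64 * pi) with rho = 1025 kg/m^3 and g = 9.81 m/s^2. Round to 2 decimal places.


Apply wave power formula:
  g^2 = 9.81^2 = 96.2361
  Hs^2 = 2.9^2 = 8.41
  Numerator = rho * g^2 * Hs^2 * Tp = 1025 * 96.2361 * 8.41 * 10.3 = 8544666.18
  Denominator = 64 * pi = 201.0619
  P = 8544666.18 / 201.0619 = 42497.68 W/m

42497.68


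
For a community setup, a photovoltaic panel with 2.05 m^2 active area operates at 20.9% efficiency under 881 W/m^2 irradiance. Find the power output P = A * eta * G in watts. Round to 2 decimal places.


Use the solar power formula P = A * eta * G.
Given: A = 2.05 m^2, eta = 0.209, G = 881 W/m^2
P = 2.05 * 0.209 * 881
P = 377.46 W

377.46


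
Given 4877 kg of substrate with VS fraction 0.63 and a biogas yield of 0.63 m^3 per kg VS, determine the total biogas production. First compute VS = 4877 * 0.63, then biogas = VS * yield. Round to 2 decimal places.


Compute volatile solids:
  VS = mass * VS_fraction = 4877 * 0.63 = 3072.51 kg
Calculate biogas volume:
  Biogas = VS * specific_yield = 3072.51 * 0.63
  Biogas = 1935.68 m^3

1935.68


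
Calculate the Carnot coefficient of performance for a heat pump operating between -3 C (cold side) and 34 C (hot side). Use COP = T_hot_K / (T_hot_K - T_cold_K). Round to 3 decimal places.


Convert to Kelvin:
  T_hot = 34 + 273.15 = 307.15 K
  T_cold = -3 + 273.15 = 270.15 K
Apply Carnot COP formula:
  COP = T_hot_K / (T_hot_K - T_cold_K) = 307.15 / 37.0
  COP = 8.301

8.301


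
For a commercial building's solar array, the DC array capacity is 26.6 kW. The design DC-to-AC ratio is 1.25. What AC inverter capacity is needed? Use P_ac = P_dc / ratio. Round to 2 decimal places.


The inverter AC capacity is determined by the DC/AC ratio.
Given: P_dc = 26.6 kW, DC/AC ratio = 1.25
P_ac = P_dc / ratio = 26.6 / 1.25
P_ac = 21.28 kW

21.28


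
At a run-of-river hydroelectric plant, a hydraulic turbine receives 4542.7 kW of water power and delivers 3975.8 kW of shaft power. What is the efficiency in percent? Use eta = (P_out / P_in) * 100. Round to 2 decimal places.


Turbine efficiency = (output power / input power) * 100
eta = (3975.8 / 4542.7) * 100
eta = 87.52%

87.52


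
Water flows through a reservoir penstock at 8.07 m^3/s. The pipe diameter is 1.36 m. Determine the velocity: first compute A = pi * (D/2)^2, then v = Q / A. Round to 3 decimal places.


Compute pipe cross-sectional area:
  A = pi * (D/2)^2 = pi * (1.36/2)^2 = 1.4527 m^2
Calculate velocity:
  v = Q / A = 8.07 / 1.4527
  v = 5.555 m/s

5.555


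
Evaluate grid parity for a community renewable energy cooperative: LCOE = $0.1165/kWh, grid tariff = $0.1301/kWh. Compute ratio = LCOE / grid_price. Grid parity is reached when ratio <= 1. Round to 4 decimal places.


Compare LCOE to grid price:
  LCOE = $0.1165/kWh, Grid price = $0.1301/kWh
  Ratio = LCOE / grid_price = 0.1165 / 0.1301 = 0.8955
  Grid parity achieved (ratio <= 1)? yes

0.8955


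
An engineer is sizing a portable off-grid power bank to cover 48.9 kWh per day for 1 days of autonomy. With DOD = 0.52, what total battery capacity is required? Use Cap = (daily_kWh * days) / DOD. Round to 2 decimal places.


Total energy needed = daily * days = 48.9 * 1 = 48.9 kWh
Account for depth of discharge:
  Cap = total_energy / DOD = 48.9 / 0.52
  Cap = 94.04 kWh

94.04


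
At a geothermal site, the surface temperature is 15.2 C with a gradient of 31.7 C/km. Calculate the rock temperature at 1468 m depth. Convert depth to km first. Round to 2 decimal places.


Convert depth to km: 1468 / 1000 = 1.468 km
Temperature increase = gradient * depth_km = 31.7 * 1.468 = 46.54 C
Temperature at depth = T_surface + delta_T = 15.2 + 46.54
T = 61.74 C

61.74


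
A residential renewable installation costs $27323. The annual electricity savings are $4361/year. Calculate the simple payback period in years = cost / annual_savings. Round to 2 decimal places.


Simple payback period = initial cost / annual savings
Payback = 27323 / 4361
Payback = 6.27 years

6.27


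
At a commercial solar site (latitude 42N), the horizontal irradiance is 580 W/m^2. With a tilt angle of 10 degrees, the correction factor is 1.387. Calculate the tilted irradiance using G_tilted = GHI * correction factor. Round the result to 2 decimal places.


Identify the given values:
  GHI = 580 W/m^2, tilt correction factor = 1.387
Apply the formula G_tilted = GHI * factor:
  G_tilted = 580 * 1.387
  G_tilted = 804.46 W/m^2

804.46


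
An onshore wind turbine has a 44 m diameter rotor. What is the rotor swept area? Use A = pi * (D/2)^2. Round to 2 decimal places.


Compute the rotor radius:
  r = D / 2 = 44 / 2 = 22.0 m
Calculate swept area:
  A = pi * r^2 = pi * 22.0^2
  A = 1520.53 m^2

1520.53


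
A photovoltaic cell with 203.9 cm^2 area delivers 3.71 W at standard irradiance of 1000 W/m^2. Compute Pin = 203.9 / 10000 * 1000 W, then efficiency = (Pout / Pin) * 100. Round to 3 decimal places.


First compute the input power:
  Pin = area_cm2 / 10000 * G = 203.9 / 10000 * 1000 = 20.39 W
Then compute efficiency:
  Efficiency = (Pout / Pin) * 100 = (3.71 / 20.39) * 100
  Efficiency = 18.195%

18.195


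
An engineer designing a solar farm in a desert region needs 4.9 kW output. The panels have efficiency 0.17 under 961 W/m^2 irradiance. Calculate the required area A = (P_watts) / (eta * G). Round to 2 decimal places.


Convert target power to watts: P = 4.9 * 1000 = 4900.0 W
Compute denominator: eta * G = 0.17 * 961 = 163.37
Required area A = P / (eta * G) = 4900.0 / 163.37
A = 29.99 m^2

29.99


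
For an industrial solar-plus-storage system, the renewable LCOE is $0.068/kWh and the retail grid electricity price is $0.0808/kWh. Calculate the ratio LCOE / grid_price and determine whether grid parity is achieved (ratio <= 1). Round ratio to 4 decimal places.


Compare LCOE to grid price:
  LCOE = $0.068/kWh, Grid price = $0.0808/kWh
  Ratio = LCOE / grid_price = 0.068 / 0.0808 = 0.8416
  Grid parity achieved (ratio <= 1)? yes

0.8416


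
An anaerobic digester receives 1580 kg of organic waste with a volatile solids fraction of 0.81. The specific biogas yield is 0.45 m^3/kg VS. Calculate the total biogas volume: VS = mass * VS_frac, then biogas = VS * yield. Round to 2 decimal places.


Compute volatile solids:
  VS = mass * VS_fraction = 1580 * 0.81 = 1279.8 kg
Calculate biogas volume:
  Biogas = VS * specific_yield = 1279.8 * 0.45
  Biogas = 575.91 m^3

575.91


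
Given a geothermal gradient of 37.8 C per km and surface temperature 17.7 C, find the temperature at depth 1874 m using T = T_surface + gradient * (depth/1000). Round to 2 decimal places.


Convert depth to km: 1874 / 1000 = 1.874 km
Temperature increase = gradient * depth_km = 37.8 * 1.874 = 70.84 C
Temperature at depth = T_surface + delta_T = 17.7 + 70.84
T = 88.54 C

88.54


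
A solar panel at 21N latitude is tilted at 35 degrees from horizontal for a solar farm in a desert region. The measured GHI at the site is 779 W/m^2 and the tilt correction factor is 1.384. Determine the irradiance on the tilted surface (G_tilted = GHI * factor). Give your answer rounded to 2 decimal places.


Identify the given values:
  GHI = 779 W/m^2, tilt correction factor = 1.384
Apply the formula G_tilted = GHI * factor:
  G_tilted = 779 * 1.384
  G_tilted = 1078.14 W/m^2

1078.14


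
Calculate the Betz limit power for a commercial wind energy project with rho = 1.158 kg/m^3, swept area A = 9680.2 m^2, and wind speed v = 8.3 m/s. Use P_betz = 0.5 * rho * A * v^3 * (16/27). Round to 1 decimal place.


The Betz coefficient Cp_max = 16/27 = 0.5926
v^3 = 8.3^3 = 571.787
P_betz = 0.5 * rho * A * v^3 * Cp_max
P_betz = 0.5 * 1.158 * 9680.2 * 571.787 * 0.5926
P_betz = 1899124.3 W

1899124.3


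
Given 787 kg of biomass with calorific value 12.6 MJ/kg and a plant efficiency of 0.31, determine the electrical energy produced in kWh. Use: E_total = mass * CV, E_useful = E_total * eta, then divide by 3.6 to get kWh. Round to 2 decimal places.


Total energy = mass * CV = 787 * 12.6 = 9916.2 MJ
Useful energy = total * eta = 9916.2 * 0.31 = 3074.02 MJ
Convert to kWh: 3074.02 / 3.6
Useful energy = 853.90 kWh

853.90


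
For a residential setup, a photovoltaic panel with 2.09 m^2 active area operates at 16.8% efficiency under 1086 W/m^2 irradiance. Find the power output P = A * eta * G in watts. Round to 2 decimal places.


Use the solar power formula P = A * eta * G.
Given: A = 2.09 m^2, eta = 0.168, G = 1086 W/m^2
P = 2.09 * 0.168 * 1086
P = 381.32 W

381.32


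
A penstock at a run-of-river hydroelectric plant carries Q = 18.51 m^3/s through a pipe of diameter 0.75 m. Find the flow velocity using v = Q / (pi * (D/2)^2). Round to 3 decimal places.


Compute pipe cross-sectional area:
  A = pi * (D/2)^2 = pi * (0.75/2)^2 = 0.4418 m^2
Calculate velocity:
  v = Q / A = 18.51 / 0.4418
  v = 41.898 m/s

41.898


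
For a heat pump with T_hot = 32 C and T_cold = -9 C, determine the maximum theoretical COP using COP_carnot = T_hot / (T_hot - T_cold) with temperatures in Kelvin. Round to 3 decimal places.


Convert to Kelvin:
  T_hot = 32 + 273.15 = 305.15 K
  T_cold = -9 + 273.15 = 264.15 K
Apply Carnot COP formula:
  COP = T_hot_K / (T_hot_K - T_cold_K) = 305.15 / 41.0
  COP = 7.443

7.443


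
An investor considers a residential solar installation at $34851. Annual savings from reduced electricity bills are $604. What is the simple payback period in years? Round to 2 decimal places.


Simple payback period = initial cost / annual savings
Payback = 34851 / 604
Payback = 57.70 years

57.70


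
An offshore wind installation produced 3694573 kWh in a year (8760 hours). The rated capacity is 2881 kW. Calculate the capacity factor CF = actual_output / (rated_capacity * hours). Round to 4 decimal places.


Capacity factor = actual output / maximum possible output
Maximum possible = rated * hours = 2881 * 8760 = 25237560 kWh
CF = 3694573 / 25237560
CF = 0.1464

0.1464


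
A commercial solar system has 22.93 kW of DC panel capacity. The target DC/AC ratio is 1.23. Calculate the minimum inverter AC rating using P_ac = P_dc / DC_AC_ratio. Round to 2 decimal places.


The inverter AC capacity is determined by the DC/AC ratio.
Given: P_dc = 22.93 kW, DC/AC ratio = 1.23
P_ac = P_dc / ratio = 22.93 / 1.23
P_ac = 18.64 kW

18.64


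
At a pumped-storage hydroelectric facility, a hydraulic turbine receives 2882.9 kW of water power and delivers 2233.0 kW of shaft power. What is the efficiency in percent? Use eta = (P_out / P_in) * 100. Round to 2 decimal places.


Turbine efficiency = (output power / input power) * 100
eta = (2233.0 / 2882.9) * 100
eta = 77.46%

77.46


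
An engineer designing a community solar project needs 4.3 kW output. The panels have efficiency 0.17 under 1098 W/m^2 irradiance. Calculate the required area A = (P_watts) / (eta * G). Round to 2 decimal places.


Convert target power to watts: P = 4.3 * 1000 = 4300.0 W
Compute denominator: eta * G = 0.17 * 1098 = 186.66
Required area A = P / (eta * G) = 4300.0 / 186.66
A = 23.04 m^2

23.04


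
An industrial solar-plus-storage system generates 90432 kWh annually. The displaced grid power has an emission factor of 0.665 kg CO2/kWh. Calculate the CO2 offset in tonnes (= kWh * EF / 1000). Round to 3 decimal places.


CO2 offset in kg = generation * emission_factor
CO2 offset = 90432 * 0.665 = 60137.28 kg
Convert to tonnes:
  CO2 offset = 60137.28 / 1000 = 60.137 tonnes

60.137


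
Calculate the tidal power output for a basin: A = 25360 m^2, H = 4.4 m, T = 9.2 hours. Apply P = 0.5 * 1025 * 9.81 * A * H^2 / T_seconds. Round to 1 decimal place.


Convert period to seconds: T = 9.2 * 3600 = 33120.0 s
H^2 = 4.4^2 = 19.36
P = 0.5 * rho * g * A * H^2 / T
P = 0.5 * 1025 * 9.81 * 25360 * 19.36 / 33120.0
P = 74529.3 W

74529.3


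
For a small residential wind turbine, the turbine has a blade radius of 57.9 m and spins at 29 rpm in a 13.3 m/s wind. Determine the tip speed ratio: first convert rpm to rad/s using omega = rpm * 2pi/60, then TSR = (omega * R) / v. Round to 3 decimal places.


Convert rotational speed to rad/s:
  omega = 29 * 2 * pi / 60 = 3.0369 rad/s
Compute tip speed:
  v_tip = omega * R = 3.0369 * 57.9 = 175.835 m/s
Tip speed ratio:
  TSR = v_tip / v_wind = 175.835 / 13.3 = 13.221

13.221


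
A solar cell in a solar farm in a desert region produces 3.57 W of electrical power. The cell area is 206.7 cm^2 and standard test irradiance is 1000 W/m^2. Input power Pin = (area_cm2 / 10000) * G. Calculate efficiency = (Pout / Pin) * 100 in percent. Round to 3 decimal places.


First compute the input power:
  Pin = area_cm2 / 10000 * G = 206.7 / 10000 * 1000 = 20.67 W
Then compute efficiency:
  Efficiency = (Pout / Pin) * 100 = (3.57 / 20.67) * 100
  Efficiency = 17.271%

17.271


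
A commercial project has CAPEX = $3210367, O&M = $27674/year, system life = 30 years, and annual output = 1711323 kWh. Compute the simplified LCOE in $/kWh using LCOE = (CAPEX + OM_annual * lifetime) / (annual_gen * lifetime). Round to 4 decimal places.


Total cost = CAPEX + OM * lifetime = 3210367 + 27674 * 30 = 3210367 + 830220 = 4040587
Total generation = annual * lifetime = 1711323 * 30 = 51339690 kWh
LCOE = 4040587 / 51339690
LCOE = 0.0787 $/kWh

0.0787


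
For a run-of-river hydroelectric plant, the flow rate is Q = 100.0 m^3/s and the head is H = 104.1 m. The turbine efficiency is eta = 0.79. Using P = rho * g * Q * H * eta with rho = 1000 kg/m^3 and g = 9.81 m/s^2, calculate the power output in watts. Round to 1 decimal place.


Apply the hydropower formula P = rho * g * Q * H * eta
rho * g = 1000 * 9.81 = 9810.0
P = 9810.0 * 100.0 * 104.1 * 0.79
P = 80676459.0 W

80676459.0


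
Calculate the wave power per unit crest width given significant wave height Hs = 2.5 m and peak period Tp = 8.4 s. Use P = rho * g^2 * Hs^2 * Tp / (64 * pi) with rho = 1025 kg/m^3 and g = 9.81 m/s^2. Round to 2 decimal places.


Apply wave power formula:
  g^2 = 9.81^2 = 96.2361
  Hs^2 = 2.5^2 = 6.25
  Numerator = rho * g^2 * Hs^2 * Tp = 1025 * 96.2361 * 6.25 * 8.4 = 5178705.13
  Denominator = 64 * pi = 201.0619
  P = 5178705.13 / 201.0619 = 25756.77 W/m

25756.77


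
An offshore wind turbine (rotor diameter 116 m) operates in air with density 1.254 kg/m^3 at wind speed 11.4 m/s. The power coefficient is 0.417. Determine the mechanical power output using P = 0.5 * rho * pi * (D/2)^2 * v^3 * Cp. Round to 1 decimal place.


Step 1 -- Compute swept area:
  A = pi * (D/2)^2 = pi * (116/2)^2 = 10568.32 m^2
Step 2 -- Apply wind power equation:
  P = 0.5 * rho * A * v^3 * Cp
  v^3 = 11.4^3 = 1481.544
  P = 0.5 * 1.254 * 10568.32 * 1481.544 * 0.417
  P = 4093775.4 W

4093775.4


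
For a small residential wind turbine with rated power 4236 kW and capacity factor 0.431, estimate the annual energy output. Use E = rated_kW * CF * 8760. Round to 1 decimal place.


Annual energy = rated_kW * capacity_factor * hours_per_year
Given: P_rated = 4236 kW, CF = 0.431, hours = 8760
E = 4236 * 0.431 * 8760
E = 15993272.2 kWh

15993272.2


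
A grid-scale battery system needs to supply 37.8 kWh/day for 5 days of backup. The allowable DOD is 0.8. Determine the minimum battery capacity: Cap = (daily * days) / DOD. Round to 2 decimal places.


Total energy needed = daily * days = 37.8 * 5 = 189.0 kWh
Account for depth of discharge:
  Cap = total_energy / DOD = 189.0 / 0.8
  Cap = 236.25 kWh

236.25


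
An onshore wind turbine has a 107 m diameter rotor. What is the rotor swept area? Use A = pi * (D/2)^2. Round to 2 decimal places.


Compute the rotor radius:
  r = D / 2 = 107 / 2 = 53.5 m
Calculate swept area:
  A = pi * r^2 = pi * 53.5^2
  A = 8992.02 m^2

8992.02


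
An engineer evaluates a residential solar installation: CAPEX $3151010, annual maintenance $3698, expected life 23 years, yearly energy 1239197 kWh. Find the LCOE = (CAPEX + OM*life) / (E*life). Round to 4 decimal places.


Total cost = CAPEX + OM * lifetime = 3151010 + 3698 * 23 = 3151010 + 85054 = 3236064
Total generation = annual * lifetime = 1239197 * 23 = 28501531 kWh
LCOE = 3236064 / 28501531
LCOE = 0.1135 $/kWh

0.1135


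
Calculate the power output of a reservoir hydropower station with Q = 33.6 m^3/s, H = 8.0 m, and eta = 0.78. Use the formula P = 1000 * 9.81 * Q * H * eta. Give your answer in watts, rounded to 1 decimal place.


Apply the hydropower formula P = rho * g * Q * H * eta
rho * g = 1000 * 9.81 = 9810.0
P = 9810.0 * 33.6 * 8.0 * 0.78
P = 2056803.8 W

2056803.8


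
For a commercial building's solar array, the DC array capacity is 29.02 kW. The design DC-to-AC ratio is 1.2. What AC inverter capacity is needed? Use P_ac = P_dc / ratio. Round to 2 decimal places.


The inverter AC capacity is determined by the DC/AC ratio.
Given: P_dc = 29.02 kW, DC/AC ratio = 1.2
P_ac = P_dc / ratio = 29.02 / 1.2
P_ac = 24.18 kW

24.18


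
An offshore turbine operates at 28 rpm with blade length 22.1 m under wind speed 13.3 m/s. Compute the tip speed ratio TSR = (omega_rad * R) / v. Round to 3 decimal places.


Convert rotational speed to rad/s:
  omega = 28 * 2 * pi / 60 = 2.9322 rad/s
Compute tip speed:
  v_tip = omega * R = 2.9322 * 22.1 = 64.801 m/s
Tip speed ratio:
  TSR = v_tip / v_wind = 64.801 / 13.3 = 4.872

4.872


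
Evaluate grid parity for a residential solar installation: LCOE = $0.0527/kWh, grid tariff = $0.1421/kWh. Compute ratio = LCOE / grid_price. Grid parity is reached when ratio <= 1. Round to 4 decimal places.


Compare LCOE to grid price:
  LCOE = $0.0527/kWh, Grid price = $0.1421/kWh
  Ratio = LCOE / grid_price = 0.0527 / 0.1421 = 0.3709
  Grid parity achieved (ratio <= 1)? yes

0.3709


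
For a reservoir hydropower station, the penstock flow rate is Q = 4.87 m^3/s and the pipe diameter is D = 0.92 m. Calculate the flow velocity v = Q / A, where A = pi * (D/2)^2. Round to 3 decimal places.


Compute pipe cross-sectional area:
  A = pi * (D/2)^2 = pi * (0.92/2)^2 = 0.6648 m^2
Calculate velocity:
  v = Q / A = 4.87 / 0.6648
  v = 7.326 m/s

7.326


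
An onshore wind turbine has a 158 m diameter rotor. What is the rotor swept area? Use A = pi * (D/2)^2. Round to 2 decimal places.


Compute the rotor radius:
  r = D / 2 = 158 / 2 = 79.0 m
Calculate swept area:
  A = pi * r^2 = pi * 79.0^2
  A = 19606.68 m^2

19606.68


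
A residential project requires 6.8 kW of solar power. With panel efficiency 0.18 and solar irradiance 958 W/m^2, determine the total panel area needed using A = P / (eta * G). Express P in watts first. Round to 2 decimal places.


Convert target power to watts: P = 6.8 * 1000 = 6800.0 W
Compute denominator: eta * G = 0.18 * 958 = 172.44
Required area A = P / (eta * G) = 6800.0 / 172.44
A = 39.43 m^2

39.43


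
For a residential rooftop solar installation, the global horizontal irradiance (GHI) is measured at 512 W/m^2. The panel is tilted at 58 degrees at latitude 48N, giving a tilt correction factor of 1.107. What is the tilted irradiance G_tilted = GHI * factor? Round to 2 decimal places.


Identify the given values:
  GHI = 512 W/m^2, tilt correction factor = 1.107
Apply the formula G_tilted = GHI * factor:
  G_tilted = 512 * 1.107
  G_tilted = 566.78 W/m^2

566.78


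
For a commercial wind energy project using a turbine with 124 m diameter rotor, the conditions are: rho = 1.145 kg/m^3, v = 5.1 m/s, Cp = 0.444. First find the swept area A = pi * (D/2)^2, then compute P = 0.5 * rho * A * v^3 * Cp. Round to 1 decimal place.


Step 1 -- Compute swept area:
  A = pi * (D/2)^2 = pi * (124/2)^2 = 12076.28 m^2
Step 2 -- Apply wind power equation:
  P = 0.5 * rho * A * v^3 * Cp
  v^3 = 5.1^3 = 132.651
  P = 0.5 * 1.145 * 12076.28 * 132.651 * 0.444
  P = 407194.8 W

407194.8


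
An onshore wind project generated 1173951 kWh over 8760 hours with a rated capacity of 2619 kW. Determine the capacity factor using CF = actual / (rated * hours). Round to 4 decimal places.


Capacity factor = actual output / maximum possible output
Maximum possible = rated * hours = 2619 * 8760 = 22942440 kWh
CF = 1173951 / 22942440
CF = 0.0512

0.0512


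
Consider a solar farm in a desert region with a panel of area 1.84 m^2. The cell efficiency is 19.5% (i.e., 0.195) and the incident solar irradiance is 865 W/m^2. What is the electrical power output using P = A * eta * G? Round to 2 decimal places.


Use the solar power formula P = A * eta * G.
Given: A = 1.84 m^2, eta = 0.195, G = 865 W/m^2
P = 1.84 * 0.195 * 865
P = 310.36 W

310.36


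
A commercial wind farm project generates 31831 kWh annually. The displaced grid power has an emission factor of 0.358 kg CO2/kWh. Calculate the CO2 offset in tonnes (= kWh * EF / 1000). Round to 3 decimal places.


CO2 offset in kg = generation * emission_factor
CO2 offset = 31831 * 0.358 = 11395.5 kg
Convert to tonnes:
  CO2 offset = 11395.5 / 1000 = 11.395 tonnes

11.395


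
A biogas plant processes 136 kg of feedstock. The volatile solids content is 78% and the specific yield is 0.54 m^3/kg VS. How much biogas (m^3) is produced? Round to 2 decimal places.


Compute volatile solids:
  VS = mass * VS_fraction = 136 * 0.78 = 106.08 kg
Calculate biogas volume:
  Biogas = VS * specific_yield = 106.08 * 0.54
  Biogas = 57.28 m^3

57.28


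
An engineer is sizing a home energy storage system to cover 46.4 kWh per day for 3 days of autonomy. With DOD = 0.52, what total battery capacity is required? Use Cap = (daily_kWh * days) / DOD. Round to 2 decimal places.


Total energy needed = daily * days = 46.4 * 3 = 139.2 kWh
Account for depth of discharge:
  Cap = total_energy / DOD = 139.2 / 0.52
  Cap = 267.69 kWh

267.69


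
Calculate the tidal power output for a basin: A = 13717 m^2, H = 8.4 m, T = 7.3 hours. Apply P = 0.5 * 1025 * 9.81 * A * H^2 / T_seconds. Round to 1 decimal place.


Convert period to seconds: T = 7.3 * 3600 = 26280.0 s
H^2 = 8.4^2 = 70.56
P = 0.5 * rho * g * A * H^2 / T
P = 0.5 * 1025 * 9.81 * 13717 * 70.56 / 26280.0
P = 185163.4 W

185163.4


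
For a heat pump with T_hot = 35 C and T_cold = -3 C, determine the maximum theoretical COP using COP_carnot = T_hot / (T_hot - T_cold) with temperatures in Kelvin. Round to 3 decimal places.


Convert to Kelvin:
  T_hot = 35 + 273.15 = 308.15 K
  T_cold = -3 + 273.15 = 270.15 K
Apply Carnot COP formula:
  COP = T_hot_K / (T_hot_K - T_cold_K) = 308.15 / 38.0
  COP = 8.109

8.109


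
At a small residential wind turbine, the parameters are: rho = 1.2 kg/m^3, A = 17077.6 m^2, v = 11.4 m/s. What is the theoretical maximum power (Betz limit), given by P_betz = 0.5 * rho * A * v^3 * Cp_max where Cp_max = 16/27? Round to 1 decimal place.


The Betz coefficient Cp_max = 16/27 = 0.5926
v^3 = 11.4^3 = 1481.544
P_betz = 0.5 * rho * A * v^3 * Cp_max
P_betz = 0.5 * 1.2 * 17077.6 * 1481.544 * 0.5926
P_betz = 8995987.8 W

8995987.8


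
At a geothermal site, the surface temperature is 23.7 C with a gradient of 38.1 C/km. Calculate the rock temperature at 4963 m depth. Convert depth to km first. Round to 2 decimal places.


Convert depth to km: 4963 / 1000 = 4.963 km
Temperature increase = gradient * depth_km = 38.1 * 4.963 = 189.09 C
Temperature at depth = T_surface + delta_T = 23.7 + 189.09
T = 212.79 C

212.79
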